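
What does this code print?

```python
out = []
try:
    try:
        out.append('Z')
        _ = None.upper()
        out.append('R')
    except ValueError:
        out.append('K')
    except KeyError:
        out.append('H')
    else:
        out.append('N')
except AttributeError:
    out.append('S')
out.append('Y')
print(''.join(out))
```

Execution trace: 'Z' (try body) → 'S' (outer except AttributeError) → 'Y' (after the try/except). Output: ZSY

Answer: ZSY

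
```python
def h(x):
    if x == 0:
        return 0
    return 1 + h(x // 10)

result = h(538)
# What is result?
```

Count of digits of 538: 3

Answer: 3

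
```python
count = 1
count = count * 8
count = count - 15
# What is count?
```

Trace:
`count = 1` → count = 1
`count = count * 8` → count = 8
`count = count - 15` → count = -7
So count = -7

Answer: -7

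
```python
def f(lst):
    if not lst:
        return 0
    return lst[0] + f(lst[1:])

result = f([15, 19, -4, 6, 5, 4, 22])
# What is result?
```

15 + 19 + (-4) + 6 + 5 + 4 + 22 + 0 = 67

Answer: 67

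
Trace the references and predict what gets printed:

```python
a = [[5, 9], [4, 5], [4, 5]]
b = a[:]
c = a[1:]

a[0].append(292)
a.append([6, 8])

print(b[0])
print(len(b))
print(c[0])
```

Key concept: slice with nested mutation.
Step by step:
`a = [[5, 9], [4, 5], [4, 5]]` → a = [[5, 9], [4, 5], [4, 5]]
`b = a[:]` → b = [[5, 9], [4, 5], [4, 5]]
`c = a[1:]` → c = [[4, 5], [4, 5]]
`a[0].append(292)` → a = [[5, 9, 292], [4, 5], [4, 5]]; b = [[5, 9, 292], [4, 5], [4, 5]]
`a.append([6, 8])` → a = [[5, 9, 292], [4, 5], [4, 5], [6, 8]]
`print(b[0])` → prints [5, 9, 292]
`print(len(b))` → prints 3
`print(c[0])` → prints [4, 5]

Answer:
[5, 9, 292]
3
[4, 5]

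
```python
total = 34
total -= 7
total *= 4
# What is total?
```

Trace:
`total = 34` → total = 34
`total -= 7` → total = 27
`total *= 4` → total = 108
So total = 108

Answer: 108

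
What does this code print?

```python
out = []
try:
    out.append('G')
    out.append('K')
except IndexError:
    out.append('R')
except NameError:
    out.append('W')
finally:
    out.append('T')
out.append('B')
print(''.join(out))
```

Execution trace: 'G' (try body) → 'K' (try body, no exception) → 'T' (finally) → 'B' (after the try/except). Output: GKTB

Answer: GKTB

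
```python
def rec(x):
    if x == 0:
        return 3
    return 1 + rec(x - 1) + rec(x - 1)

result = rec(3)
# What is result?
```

rec(x) = 1 + 2·rec(x-1), rec(0)=3. Closed form: (3+1)·2^3 - 1 = 31.

Answer: 31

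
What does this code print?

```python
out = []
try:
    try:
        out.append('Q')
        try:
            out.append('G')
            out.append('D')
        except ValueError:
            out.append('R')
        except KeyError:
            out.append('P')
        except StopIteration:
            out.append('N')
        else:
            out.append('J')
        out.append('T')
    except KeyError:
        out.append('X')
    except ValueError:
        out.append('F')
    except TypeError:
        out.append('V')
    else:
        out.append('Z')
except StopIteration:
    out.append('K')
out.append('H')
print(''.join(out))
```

Execution trace: 'Q' (try body) → 'G' (inner try body) → 'D' (inner try body, no exception) → 'J' (inner else) → 'T' (try body, no exception) → 'Z' (else) → 'H' (after the try/except). Output: QGDJTZH

Answer: QGDJTZH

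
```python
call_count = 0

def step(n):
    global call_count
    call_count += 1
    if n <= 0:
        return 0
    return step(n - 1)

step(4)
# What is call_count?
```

Linear recursion stepping by 1: 5 calls from n=4 down to ≤0.

Answer: 5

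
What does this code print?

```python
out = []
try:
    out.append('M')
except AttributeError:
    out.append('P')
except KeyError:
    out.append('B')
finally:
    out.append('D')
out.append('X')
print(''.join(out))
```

Execution trace: 'M' (try body, no exception) → 'D' (finally) → 'X' (after the try/except). Output: MDX

Answer: MDX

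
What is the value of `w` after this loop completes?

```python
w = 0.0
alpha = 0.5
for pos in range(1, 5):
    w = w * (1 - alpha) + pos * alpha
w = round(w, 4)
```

Moving average with lr=0.5
`w` takes the values: 0.0 → 0.5 → 1.25 → 2.125 → 3.0625

Answer: 3.0625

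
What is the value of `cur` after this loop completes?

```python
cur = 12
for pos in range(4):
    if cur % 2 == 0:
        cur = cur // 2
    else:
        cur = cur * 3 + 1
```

Collatz-style transformation from 12
`cur` takes the values: 12 → 6 → 3 → 10 → 5

Answer: 5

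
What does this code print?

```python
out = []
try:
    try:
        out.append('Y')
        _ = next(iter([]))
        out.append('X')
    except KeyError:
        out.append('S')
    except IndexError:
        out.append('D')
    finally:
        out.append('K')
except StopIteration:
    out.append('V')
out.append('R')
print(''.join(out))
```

Execution trace: 'Y' (try body) → 'K' (finally) → 'V' (outer except StopIteration) → 'R' (after the try/except). Output: YKVR

Answer: YKVR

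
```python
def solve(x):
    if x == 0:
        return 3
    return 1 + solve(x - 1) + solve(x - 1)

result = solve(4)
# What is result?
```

solve(x) = 1 + 2·solve(x-1), solve(0)=3. Closed form: (3+1)·2^4 - 1 = 63.

Answer: 63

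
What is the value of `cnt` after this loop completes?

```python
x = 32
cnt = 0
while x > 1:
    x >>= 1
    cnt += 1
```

Count right shifts until 1
`cnt` takes the values: 0 → 1 → 2 → 3 → 4 → 5

Answer: 5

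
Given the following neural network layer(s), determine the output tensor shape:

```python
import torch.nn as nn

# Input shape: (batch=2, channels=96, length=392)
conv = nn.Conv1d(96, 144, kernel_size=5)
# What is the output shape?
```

Input: (2, 96, 392) -> Output: (2, 144, 388)

Answer: (2, 144, 388)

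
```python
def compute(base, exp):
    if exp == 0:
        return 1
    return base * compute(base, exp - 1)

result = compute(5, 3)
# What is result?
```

compute(5, 3) = 5 * 5 * 5 = 125

Answer: 125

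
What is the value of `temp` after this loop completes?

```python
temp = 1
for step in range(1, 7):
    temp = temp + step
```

Start at 1, add 1 through 6
`temp` takes the values: 1 → 2 → 4 → 7 → 11 → 16 → 22

Answer: 22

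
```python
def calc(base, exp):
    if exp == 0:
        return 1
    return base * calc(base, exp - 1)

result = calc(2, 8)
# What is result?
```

calc(2, 8) = 2 * 2 * 2 * 2 * 2 * 2 * 2 * 2 = 256

Answer: 256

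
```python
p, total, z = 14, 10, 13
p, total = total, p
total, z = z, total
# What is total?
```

Trace:
`p, total, z = 14, 10, 13` → p = 14; total = 10; z = 13
`p, total = total, p` → p = 10; total = 14
`total, z = z, total` → total = 13; z = 14
So total = 13

Answer: 13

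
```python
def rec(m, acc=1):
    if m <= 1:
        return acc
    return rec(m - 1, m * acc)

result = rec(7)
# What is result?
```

Accumulator trace (n, acc): (7, 1) -> (6, 7) -> (5, 42) -> (4, 210) -> (3, 840) -> (2, 2520) -> (1, 5040) -> return 5040

Answer: 5040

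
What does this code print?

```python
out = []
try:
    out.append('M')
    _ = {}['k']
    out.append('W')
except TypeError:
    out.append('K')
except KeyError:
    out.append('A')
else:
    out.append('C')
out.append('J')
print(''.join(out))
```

Execution trace: 'M' (try body) → 'A' (except KeyError) → 'J' (after the try/except). Output: MAJ

Answer: MAJ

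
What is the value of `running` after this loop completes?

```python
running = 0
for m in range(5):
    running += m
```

Sum of 0 to 4 = 10
`running` takes the values: 0 → 1 → 3 → 6 → 10

Answer: 10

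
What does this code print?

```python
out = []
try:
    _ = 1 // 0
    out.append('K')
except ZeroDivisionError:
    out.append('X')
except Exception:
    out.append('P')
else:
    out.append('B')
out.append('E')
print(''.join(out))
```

Execution trace: 'X' (except ZeroDivisionError) → 'E' (after the try/except). Output: XE

Answer: XE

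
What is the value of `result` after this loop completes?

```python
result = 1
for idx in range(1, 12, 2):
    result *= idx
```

Product of 1, 3, 5, ... up to 11
`result` takes the values: 1 → 3 → 15 → 105 → 945 → 10395

Answer: 10395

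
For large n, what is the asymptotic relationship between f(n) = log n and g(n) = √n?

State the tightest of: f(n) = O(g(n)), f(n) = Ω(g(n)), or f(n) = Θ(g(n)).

log n vs √n: f(n) = O(g(n)) but not Ω(g(n)) — √n grows strictly faster than log n.

Answer: f(n) = O(g(n)) but not Ω(g(n)) — √n grows strictly faster than log n.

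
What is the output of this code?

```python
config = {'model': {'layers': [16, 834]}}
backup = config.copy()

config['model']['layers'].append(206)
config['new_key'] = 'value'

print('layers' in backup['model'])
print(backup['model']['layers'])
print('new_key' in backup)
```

Key concept: shallow copy gotcha with nested dict.
Step by step:
`config = {'model': {'layers': [16, 834]}}` → config = {'model': {'layers': [16, 834]}}
`backup = config.copy()` → backup = {'model': {'layers': [16, 834]}}
`config['model']['layers'].append(206)` → config = {'model': {'layers': [16, 834, 206]}}; backup = {'model': {'layers': [16, 834, 206]}}
`config['new_key'] = 'value'` → config = {'model': {'layers': [16, 834, 206]}, 'new_key': 'value'}
`print('layers' in backup['model'])` → prints True
`print(backup['model']['layers'])` → prints [16, 834, 206]
`print('new_key' in backup)` → prints False

Answer:
True
[16, 834, 206]
False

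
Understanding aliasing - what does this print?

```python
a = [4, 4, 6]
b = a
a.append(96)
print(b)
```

Key concept: basic list aliasing.
Step by step:
`a = [4, 4, 6]` → a = [4, 4, 6]
`b = a` → b = [4, 4, 6] (same object as a)
`a.append(96)` → a = [4, 4, 6, 96] (same object as b); b = [4, 4, 6, 96] (same object as a)
`print(b)` → prints [4, 4, 6, 96]

Answer: [4, 4, 6, 96]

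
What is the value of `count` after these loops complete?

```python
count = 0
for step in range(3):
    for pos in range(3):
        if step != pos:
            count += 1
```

3² - 3 (exclude diagonal)
`count` takes the values: 0 → 1 → 2 → 3 → 4 → 5 → 6

Answer: 6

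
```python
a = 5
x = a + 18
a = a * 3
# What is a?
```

Trace:
`a = 5` → a = 5
`x = a + 18` → x = 23
`a = a * 3` → a = 15
So a = 15

Answer: 15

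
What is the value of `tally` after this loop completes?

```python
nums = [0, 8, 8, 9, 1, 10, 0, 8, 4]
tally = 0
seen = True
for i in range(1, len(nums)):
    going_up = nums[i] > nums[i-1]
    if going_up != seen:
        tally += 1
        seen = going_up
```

Count direction changes in [0, 8, 8, 9, 1, 10, 0, 8, 4]
`tally` takes the values: 0 → 1 → 2 → 3 → 4 → 5 → 6 → 7

Answer: 7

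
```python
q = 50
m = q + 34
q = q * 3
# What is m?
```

Trace:
`q = 50` → q = 50
`m = q + 34` → m = 84
`q = q * 3` → q = 150
So m = 84

Answer: 84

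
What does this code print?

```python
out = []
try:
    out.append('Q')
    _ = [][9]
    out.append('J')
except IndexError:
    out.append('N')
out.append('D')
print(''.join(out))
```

Execution trace: 'Q' (try body) → 'N' (except IndexError) → 'D' (after the try/except). Output: QND

Answer: QND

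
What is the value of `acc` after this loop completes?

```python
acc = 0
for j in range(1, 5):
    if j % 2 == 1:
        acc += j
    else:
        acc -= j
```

Add odd, subtract even
`acc` takes the values: 0 → 1 → -1 → 2 → -2

Answer: -2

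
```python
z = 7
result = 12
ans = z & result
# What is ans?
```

Trace:
`z = 7` → z = 7
`result = 12` → result = 12
`ans = z & result` → ans = 4
So ans = 4

Answer: 4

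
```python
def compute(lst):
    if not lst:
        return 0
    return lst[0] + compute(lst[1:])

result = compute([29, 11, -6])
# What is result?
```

29 + 11 + (-6) + 0 = 34

Answer: 34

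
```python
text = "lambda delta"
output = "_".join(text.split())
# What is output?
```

Trace:
`text = "lambda delta"` → text = 'lambda delta'
`output = "_".join(text.split())` → output = 'lambda_delta'
So output = 'lambda_delta'

Answer: 'lambda_delta'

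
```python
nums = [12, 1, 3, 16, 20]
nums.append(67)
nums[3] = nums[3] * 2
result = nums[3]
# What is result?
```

Trace:
`nums = [12, 1, 3, 16, 20]` → nums = [12, 1, 3, 16, 20]
`nums.append(67)` → nums = [12, 1, 3, 16, 20, 67]
`nums[3] = nums[3] * 2` → nums = [12, 1, 3, 32, 20, 67]
`result = nums[3]` → result = 32
So result = 32

Answer: 32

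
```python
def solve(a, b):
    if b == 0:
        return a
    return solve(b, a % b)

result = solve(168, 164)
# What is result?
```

solve(168, 164) -> solve(164, 4) -> solve(4, 0) -> 4

Answer: 4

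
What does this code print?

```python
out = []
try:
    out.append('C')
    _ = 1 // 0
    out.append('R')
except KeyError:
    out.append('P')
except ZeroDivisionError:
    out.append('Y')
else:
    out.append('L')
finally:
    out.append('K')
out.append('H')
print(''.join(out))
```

Execution trace: 'C' (try body) → 'Y' (except ZeroDivisionError) → 'K' (finally) → 'H' (after the try/except). Output: CYKH

Answer: CYKH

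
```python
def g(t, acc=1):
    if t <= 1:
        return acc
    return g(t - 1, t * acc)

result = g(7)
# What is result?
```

Accumulator trace (n, acc): (7, 1) -> (6, 7) -> (5, 42) -> (4, 210) -> (3, 840) -> (2, 2520) -> (1, 5040) -> return 5040

Answer: 5040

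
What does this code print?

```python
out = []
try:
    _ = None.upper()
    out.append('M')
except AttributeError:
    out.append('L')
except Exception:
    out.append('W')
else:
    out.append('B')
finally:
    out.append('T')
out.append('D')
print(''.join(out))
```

Execution trace: 'L' (except AttributeError) → 'T' (finally) → 'D' (after the try/except). Output: LTD

Answer: LTD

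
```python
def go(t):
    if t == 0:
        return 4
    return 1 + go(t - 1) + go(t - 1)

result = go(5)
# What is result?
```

go(t) = 1 + 2·go(t-1), go(0)=4. Closed form: (4+1)·2^5 - 1 = 159.

Answer: 159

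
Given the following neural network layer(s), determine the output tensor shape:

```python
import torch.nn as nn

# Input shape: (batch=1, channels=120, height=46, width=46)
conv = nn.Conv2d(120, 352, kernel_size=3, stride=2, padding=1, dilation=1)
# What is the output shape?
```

Input: (1, 120, 46, 46) -> Output: (1, 352, 23, 23)

Answer: (1, 352, 23, 23)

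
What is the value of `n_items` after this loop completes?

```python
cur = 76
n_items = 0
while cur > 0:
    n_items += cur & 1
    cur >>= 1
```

Count set bits in 76 (binary: 0b1001100)
`n_items` takes the values: 0 → 1 → 2 → 3

Answer: 3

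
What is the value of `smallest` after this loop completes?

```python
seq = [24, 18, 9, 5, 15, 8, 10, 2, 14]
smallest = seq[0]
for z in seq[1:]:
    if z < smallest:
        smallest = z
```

Minimum of [24, 18, 9, 5, 15, 8, 10, 2, 14]
`smallest` takes the values: 24 → 18 → 9 → 5 → 2

Answer: 2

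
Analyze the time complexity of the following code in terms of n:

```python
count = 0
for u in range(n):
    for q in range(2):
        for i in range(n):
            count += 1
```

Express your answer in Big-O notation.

Each loop level contributes: n × 1 × n. Multiplying the contributions gives O(n^2).

Answer: O(n^2)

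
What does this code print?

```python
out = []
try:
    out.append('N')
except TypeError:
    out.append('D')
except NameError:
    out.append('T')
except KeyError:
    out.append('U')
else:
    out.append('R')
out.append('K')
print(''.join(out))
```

Execution trace: 'N' (try body, no exception) → 'R' (else) → 'K' (after the try/except). Output: NRK

Answer: NRK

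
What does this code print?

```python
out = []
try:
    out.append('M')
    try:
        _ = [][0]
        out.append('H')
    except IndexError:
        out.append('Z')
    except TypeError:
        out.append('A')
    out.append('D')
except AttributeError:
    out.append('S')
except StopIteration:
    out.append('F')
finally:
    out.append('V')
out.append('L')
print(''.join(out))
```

Execution trace: 'M' (try body) → 'Z' (inner except IndexError) → 'D' (try body, no exception) → 'V' (finally) → 'L' (after the try/except). Output: MZDVL

Answer: MZDVL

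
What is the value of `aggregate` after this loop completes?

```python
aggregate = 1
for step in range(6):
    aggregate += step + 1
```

Start at 1, add 1 to 6 = 22
`aggregate` takes the values: 1 → 2 → 4 → 7 → 11 → 16 → 22

Answer: 22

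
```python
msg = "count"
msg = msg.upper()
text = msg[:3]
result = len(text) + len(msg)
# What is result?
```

Trace:
`msg = "count"` → msg = 'count'
`msg = msg.upper()` → msg = 'COUNT'
`text = msg[:3]` → text = 'COU'
`result = len(text) + len(msg)` → result = 8
So result = 8

Answer: 8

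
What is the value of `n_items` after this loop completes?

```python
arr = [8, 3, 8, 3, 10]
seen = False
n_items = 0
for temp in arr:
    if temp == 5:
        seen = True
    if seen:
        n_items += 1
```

Count elements after first 5 in [8, 3, 8, 3, 10]
`n_items` takes the values: 0

Answer: 0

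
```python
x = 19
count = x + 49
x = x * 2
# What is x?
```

Trace:
`x = 19` → x = 19
`count = x + 49` → count = 68
`x = x * 2` → x = 38
So x = 38

Answer: 38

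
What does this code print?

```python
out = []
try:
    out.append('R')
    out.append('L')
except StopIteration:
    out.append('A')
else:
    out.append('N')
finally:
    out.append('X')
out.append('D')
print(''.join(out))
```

Execution trace: 'R' (try body) → 'L' (try body, no exception) → 'N' (else) → 'X' (finally) → 'D' (after the try/except). Output: RLNXD

Answer: RLNXD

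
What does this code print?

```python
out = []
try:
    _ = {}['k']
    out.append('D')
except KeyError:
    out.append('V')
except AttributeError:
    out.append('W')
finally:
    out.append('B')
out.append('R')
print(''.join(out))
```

Execution trace: 'V' (except KeyError) → 'B' (finally) → 'R' (after the try/except). Output: VBR

Answer: VBR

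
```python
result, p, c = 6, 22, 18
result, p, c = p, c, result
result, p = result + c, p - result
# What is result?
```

Trace:
`result, p, c = 6, 22, 18` → result = 6; p = 22; c = 18
`result, p, c = p, c, result` → result = 22; p = 18; c = 6
`result, p = result + c, p - result` → result = 28; p = -4
So result = 28

Answer: 28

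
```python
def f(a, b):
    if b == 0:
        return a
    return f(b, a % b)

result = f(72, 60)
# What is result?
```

f(72, 60) -> f(60, 12) -> f(12, 0) -> 12

Answer: 12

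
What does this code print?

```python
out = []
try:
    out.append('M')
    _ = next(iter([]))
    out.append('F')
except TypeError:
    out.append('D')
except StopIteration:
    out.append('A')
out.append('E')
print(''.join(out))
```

Execution trace: 'M' (try body) → 'A' (except StopIteration) → 'E' (after the try/except). Output: MAE

Answer: MAE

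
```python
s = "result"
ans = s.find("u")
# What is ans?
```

Trace:
`s = "result"` → s = 'result'
`ans = s.find("u")` → ans = 3
So ans = 3

Answer: 3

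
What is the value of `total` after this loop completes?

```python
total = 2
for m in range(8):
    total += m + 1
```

Start at 2, add 1 to 8 = 38
`total` takes the values: 2 → 3 → 5 → 8 → 12 → 17 → 23 → 30 → 38

Answer: 38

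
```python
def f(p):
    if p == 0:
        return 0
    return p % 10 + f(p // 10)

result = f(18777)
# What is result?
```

Sum of digits of 18777: 7 + 7 + 7 + 8 + 1 = 30

Answer: 30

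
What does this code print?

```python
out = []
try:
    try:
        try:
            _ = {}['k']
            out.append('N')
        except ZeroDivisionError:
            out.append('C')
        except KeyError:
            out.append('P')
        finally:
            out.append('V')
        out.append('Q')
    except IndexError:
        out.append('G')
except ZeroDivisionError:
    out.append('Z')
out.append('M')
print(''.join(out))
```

Execution trace: 'P' (inner except KeyError) → 'V' (inner finally) → 'Q' (try body, no exception) → 'M' (after the try/except). Output: PVQM

Answer: PVQM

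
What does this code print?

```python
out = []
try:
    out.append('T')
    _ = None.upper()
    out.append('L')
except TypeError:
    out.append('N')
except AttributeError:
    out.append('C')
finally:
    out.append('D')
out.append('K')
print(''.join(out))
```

Execution trace: 'T' (try body) → 'C' (except AttributeError) → 'D' (finally) → 'K' (after the try/except). Output: TCDK

Answer: TCDK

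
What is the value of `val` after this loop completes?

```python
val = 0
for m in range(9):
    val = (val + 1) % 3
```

Increment mod 3, 9 times = 0
`val` takes the values: 0 → 1 → 2 → 0 → 1 → 2 → 0 → 1 → 2 → 0

Answer: 0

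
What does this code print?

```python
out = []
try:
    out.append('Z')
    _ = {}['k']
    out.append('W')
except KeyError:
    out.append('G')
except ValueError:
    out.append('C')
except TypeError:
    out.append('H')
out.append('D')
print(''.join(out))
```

Execution trace: 'Z' (try body) → 'G' (except KeyError) → 'D' (after the try/except). Output: ZGD

Answer: ZGD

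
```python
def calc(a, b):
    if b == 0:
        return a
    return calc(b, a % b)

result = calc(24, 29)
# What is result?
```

calc(24, 29) -> calc(29, 24) -> calc(24, 5) -> calc(5, 4) -> calc(4, 1) -> calc(1, 0) -> 1

Answer: 1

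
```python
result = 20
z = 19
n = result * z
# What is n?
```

Trace:
`result = 20` → result = 20
`z = 19` → z = 19
`n = result * z` → n = 380
So n = 380

Answer: 380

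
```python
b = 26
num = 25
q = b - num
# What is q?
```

Trace:
`b = 26` → b = 26
`num = 25` → num = 25
`q = b - num` → q = 1
So q = 1

Answer: 1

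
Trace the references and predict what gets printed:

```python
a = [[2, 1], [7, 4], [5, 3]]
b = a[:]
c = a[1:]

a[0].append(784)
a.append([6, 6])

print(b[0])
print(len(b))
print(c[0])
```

Key concept: slice with nested mutation.
Step by step:
`a = [[2, 1], [7, 4], [5, 3]]` → a = [[2, 1], [7, 4], [5, 3]]
`b = a[:]` → b = [[2, 1], [7, 4], [5, 3]]
`c = a[1:]` → c = [[7, 4], [5, 3]]
`a[0].append(784)` → a = [[2, 1, 784], [7, 4], [5, 3]]; b = [[2, 1, 784], [7, 4], [5, 3]]
`a.append([6, 6])` → a = [[2, 1, 784], [7, 4], [5, 3], [6, 6]]
`print(b[0])` → prints [2, 1, 784]
`print(len(b))` → prints 3
`print(c[0])` → prints [7, 4]

Answer:
[2, 1, 784]
3
[7, 4]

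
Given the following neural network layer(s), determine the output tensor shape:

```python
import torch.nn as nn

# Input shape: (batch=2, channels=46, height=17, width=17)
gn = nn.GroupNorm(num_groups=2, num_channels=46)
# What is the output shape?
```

Input: (2, 46, 17, 17) -> Output: (2, 46, 17, 17)

Answer: (2, 46, 17, 17)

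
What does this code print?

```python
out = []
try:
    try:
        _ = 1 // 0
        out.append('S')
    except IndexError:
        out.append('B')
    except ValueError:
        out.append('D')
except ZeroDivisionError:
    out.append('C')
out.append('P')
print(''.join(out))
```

Execution trace: 'C' (outer except ZeroDivisionError) → 'P' (after the try/except). Output: CP

Answer: CP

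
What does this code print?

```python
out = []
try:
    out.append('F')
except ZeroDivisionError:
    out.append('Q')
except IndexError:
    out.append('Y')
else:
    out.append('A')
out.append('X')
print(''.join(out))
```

Execution trace: 'F' (try body, no exception) → 'A' (else) → 'X' (after the try/except). Output: FAX

Answer: FAX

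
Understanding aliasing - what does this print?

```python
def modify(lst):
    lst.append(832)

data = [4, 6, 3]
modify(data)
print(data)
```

Key concept: function modifies passed list.
Step by step:
`data = [4, 6, 3]` → data = [4, 6, 3]
`modify(data)` → data = [4, 6, 3, 832]
`print(data)` → prints [4, 6, 3, 832]

Answer: [4, 6, 3, 832]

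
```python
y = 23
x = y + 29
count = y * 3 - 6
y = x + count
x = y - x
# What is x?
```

Trace:
`y = 23` → y = 23
`x = y + 29` → x = 52
`count = y * 3 - 6` → count = 63
`y = x + count` → y = 115
`x = y - x` → x = 63
So x = 63

Answer: 63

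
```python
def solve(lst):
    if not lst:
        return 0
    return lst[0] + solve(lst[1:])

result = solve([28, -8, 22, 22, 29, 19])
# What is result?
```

28 + (-8) + 22 + 22 + 29 + 19 + 0 = 112

Answer: 112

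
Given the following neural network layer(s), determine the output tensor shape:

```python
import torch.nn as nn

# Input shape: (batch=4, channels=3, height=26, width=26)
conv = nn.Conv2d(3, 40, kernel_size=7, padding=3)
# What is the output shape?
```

Input: (4, 3, 26, 26) -> Output: (4, 40, 26, 26)

Answer: (4, 40, 26, 26)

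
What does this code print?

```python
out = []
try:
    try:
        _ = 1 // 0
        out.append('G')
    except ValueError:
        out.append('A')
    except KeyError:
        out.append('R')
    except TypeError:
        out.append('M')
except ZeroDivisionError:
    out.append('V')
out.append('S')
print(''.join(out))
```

Execution trace: 'V' (outer except ZeroDivisionError) → 'S' (after the try/except). Output: VS

Answer: VS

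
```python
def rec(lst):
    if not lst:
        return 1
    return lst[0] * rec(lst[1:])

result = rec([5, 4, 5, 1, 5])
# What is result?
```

Product over [5, 4, 5, 1, 5] = 5 * 4 * 5 * 1 * 5 = 500

Answer: 500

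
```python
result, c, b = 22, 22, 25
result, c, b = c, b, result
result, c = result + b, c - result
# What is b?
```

Trace:
`result, c, b = 22, 22, 25` → result = 22; c = 22; b = 25
`result, c, b = c, b, result` → result = 22; c = 25; b = 22
`result, c = result + b, c - result` → result = 44; c = 3
So b = 22

Answer: 22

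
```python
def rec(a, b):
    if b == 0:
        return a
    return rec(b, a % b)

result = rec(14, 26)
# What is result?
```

rec(14, 26) -> rec(26, 14) -> rec(14, 12) -> rec(12, 2) -> rec(2, 0) -> 2

Answer: 2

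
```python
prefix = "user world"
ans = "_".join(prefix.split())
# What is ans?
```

Trace:
`prefix = "user world"` → prefix = 'user world'
`ans = "_".join(prefix.split())` → ans = 'user_world'
So ans = 'user_world'

Answer: 'user_world'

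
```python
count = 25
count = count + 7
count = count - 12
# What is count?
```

Trace:
`count = 25` → count = 25
`count = count + 7` → count = 32
`count = count - 12` → count = 20
So count = 20

Answer: 20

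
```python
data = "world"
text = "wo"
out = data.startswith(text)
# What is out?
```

Trace:
`data = "world"` → data = 'world'
`text = "wo"` → text = 'wo'
`out = data.startswith(text)` → out = True
So out = True

Answer: True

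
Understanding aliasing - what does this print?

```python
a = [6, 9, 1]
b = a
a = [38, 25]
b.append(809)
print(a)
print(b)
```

Key concept: rebinding vs mutation: a is rebound to a new list, b still points at the original.
Step by step:
`a = [6, 9, 1]` → a = [6, 9, 1]
`b = a` → b = [6, 9, 1] (same object as a)
`a = [38, 25]` → a = [38, 25]
`b.append(809)` → b = [6, 9, 1, 809]
`print(a)` → prints [38, 25]
`print(b)` → prints [6, 9, 1, 809]

Answer:
[38, 25]
[6, 9, 1, 809]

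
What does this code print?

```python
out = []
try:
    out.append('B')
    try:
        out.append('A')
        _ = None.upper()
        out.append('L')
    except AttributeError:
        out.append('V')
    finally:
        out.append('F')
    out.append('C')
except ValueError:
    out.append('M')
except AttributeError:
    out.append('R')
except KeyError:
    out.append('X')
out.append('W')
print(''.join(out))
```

Execution trace: 'B' (try body) → 'A' (inner try body) → 'V' (inner except AttributeError) → 'F' (inner finally) → 'C' (try body, no exception) → 'W' (after the try/except). Output: BAVFCW

Answer: BAVFCW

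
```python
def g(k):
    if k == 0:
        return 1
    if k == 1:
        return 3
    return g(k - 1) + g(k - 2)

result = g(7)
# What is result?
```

Build up from base cases: g(0)=1, g(1)=3, g(2)=4, g(3)=7, g(4)=11, g(5)=18, g(6)=29, ..., g(7)=47

Answer: 47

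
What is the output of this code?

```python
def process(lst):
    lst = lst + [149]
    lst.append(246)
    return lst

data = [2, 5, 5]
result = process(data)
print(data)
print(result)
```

Key concept: rebinding parameter vs mutation.
Step by step:
`data = [2, 5, 5]` → data = [2, 5, 5]
`result = process(data)` → result = [2, 5, 5, 149, 246]
`print(data)` → prints [2, 5, 5]
`print(result)` → prints [2, 5, 5, 149, 246]

Answer:
[2, 5, 5]
[2, 5, 5, 149, 246]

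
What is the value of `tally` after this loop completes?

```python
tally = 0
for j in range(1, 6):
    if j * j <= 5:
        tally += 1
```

Count numbers where j² ≤ 5
`tally` takes the values: 0 → 1 → 2

Answer: 2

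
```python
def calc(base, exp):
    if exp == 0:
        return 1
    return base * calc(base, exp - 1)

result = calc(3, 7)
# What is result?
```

calc(3, 7) = 3 * 3 * 3 * 3 * 3 * 3 * 3 = 2187

Answer: 2187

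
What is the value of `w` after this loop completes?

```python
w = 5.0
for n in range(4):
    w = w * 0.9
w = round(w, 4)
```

Exponential decay: 5.0 * 0.9^4
`w` takes the values: 5.0 → 4.5 → 4.05 → 3.645 → 3.2805

Answer: 3.2805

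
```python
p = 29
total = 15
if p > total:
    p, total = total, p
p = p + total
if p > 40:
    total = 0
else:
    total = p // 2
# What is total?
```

Trace:
`p = 29` → p = 29
`total = 15` → total = 15
`if p > total: ...` → p > total is True → p = 15; total = 29
`p = p + total` → p = 44
`if p > 40: ...` → p > 40 is True → total = 0
So total = 0

Answer: 0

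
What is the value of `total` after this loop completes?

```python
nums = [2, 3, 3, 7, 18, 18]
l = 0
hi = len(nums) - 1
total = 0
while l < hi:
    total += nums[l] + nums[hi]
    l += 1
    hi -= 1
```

Sum of pairs from ends
`total` takes the values: 0 → 20 → 41 → 51

Answer: 51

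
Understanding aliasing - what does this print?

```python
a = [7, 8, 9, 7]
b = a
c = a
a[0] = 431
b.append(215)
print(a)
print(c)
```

Key concept: multiple aliases.
Step by step:
`a = [7, 8, 9, 7]` → a = [7, 8, 9, 7]
`b = a` → b = [7, 8, 9, 7] (same object as a)
`c = a` → c = [7, 8, 9, 7] (same object as a, b)
`a[0] = 431` → a = [431, 8, 9, 7] (same object as b, c); b = [431, 8, 9, 7] (same object as a, c); c = [431, 8, 9, 7] (same object as a, b)
`b.append(215)` → a = [431, 8, 9, 7, 215] (same object as b, c); b = [431, 8, 9, 7, 215] (same object as a, c); c = [431, 8, 9, 7, 215] (same object as a, b)
`print(a)` → prints [431, 8, 9, 7, 215]
`print(c)` → prints [431, 8, 9, 7, 215]

Answer:
[431, 8, 9, 7, 215]
[431, 8, 9, 7, 215]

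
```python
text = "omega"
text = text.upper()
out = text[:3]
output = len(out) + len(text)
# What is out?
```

Trace:
`text = "omega"` → text = 'omega'
`text = text.upper()` → text = 'OMEGA'
`out = text[:3]` → out = 'OME'
`output = len(out) + len(text)` → output = 8
So out = 'OME'

Answer: 'OME'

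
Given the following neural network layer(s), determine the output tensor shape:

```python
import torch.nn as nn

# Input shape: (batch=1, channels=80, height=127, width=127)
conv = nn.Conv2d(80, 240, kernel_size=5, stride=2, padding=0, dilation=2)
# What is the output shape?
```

Input: (1, 80, 127, 127) -> Output: (1, 240, 60, 60)

Answer: (1, 240, 60, 60)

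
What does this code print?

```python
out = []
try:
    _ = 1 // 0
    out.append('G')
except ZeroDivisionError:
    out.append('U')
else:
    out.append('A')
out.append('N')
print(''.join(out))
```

Execution trace: 'U' (except ZeroDivisionError) → 'N' (after the try/except). Output: UN

Answer: UN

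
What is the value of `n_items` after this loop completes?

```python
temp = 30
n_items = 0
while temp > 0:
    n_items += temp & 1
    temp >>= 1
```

Count set bits in 30 (binary: 0b11110)
`n_items` takes the values: 0 → 1 → 2 → 3 → 4

Answer: 4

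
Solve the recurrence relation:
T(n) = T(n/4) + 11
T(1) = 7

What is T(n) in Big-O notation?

Each step divides n by 4 and adds 11. After log_4(n) steps we reach T(1)=7. So T(n) = 11·log_4(n) + 7 = O(log n).

Answer: O(log n)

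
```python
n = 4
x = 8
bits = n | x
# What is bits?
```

Trace:
`n = 4` → n = 4
`x = 8` → x = 8
`bits = n | x` → bits = 12
So bits = 12

Answer: 12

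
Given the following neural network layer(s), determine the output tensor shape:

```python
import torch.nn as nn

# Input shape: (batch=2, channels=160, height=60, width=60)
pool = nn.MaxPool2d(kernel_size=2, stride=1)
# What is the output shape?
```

Input: (2, 160, 60, 60) -> Output: (2, 160, 59, 59)

Answer: (2, 160, 59, 59)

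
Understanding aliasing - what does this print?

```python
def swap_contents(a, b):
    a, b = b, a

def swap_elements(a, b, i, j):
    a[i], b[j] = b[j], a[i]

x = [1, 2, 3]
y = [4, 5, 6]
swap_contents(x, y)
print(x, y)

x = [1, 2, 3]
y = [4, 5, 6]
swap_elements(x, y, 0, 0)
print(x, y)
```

Key concept: parameter rebinding vs mutation.
Step by step:
`x = [1, 2, 3]` → x = [1, 2, 3]
`y = [4, 5, 6]` → y = [4, 5, 6]
`swap_contents(x, y)` → no visible change to tracked variables
`print(x, y)` → prints [1, 2, 3] [4, 5, 6]
`x = [1, 2, 3]` → x = [1, 2, 3]
`y = [4, 5, 6]` → y = [4, 5, 6]
`swap_elements(x, y, 0, 0)` → x = [4, 2, 3]; y = [1, 5, 6]
`print(x, y)` → prints [4, 2, 3] [1, 5, 6]

Answer:
[1, 2, 3] [4, 5, 6]
[4, 2, 3] [1, 5, 6]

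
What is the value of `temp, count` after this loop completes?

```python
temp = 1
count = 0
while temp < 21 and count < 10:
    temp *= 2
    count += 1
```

Double until >= 21 or 10 iterations
`temp, count` takes the values: (1, 0) → (2, 0) → (2, 1) → (4, 1) → (4, 2) → (8, 2) → (8, 3) → (16, 3) → (16, 4) → (32, 4) → (32, 5)

Answer: 32, 5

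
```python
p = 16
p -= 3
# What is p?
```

Trace:
`p = 16` → p = 16
`p -= 3` → p = 13
So p = 13

Answer: 13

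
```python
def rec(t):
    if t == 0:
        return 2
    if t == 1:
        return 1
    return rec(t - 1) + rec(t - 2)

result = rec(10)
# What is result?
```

Build up from base cases: rec(0)=2, rec(1)=1, rec(2)=3, rec(3)=4, rec(4)=7, rec(5)=11, rec(6)=18, ..., rec(10)=123

Answer: 123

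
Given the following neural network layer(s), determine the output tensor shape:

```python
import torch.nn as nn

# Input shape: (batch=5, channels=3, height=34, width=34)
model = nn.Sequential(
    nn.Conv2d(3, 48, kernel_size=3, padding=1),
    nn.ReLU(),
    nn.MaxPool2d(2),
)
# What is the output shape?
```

Input: (5, 3, 34, 34) -> after Conv2d: (5, 48, 34, 34) -> after ReLU: (5, 48, 34, 34) -> Output: (5, 48, 17, 17)

Answer: (5, 48, 17, 17)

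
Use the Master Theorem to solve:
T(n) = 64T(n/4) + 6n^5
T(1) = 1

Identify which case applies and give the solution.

a=64, b=4, f(n)=6n^5. log_4(64) = 3. Since c=5 > 3 and the regularity condition holds (64(n/4)^5 = (64/4^5)n^5 with 64/4^5 < 1), Case 3 applies: T(n) = Θ(f(n)) = O(n^5).

Answer: O(n^5) - Case 3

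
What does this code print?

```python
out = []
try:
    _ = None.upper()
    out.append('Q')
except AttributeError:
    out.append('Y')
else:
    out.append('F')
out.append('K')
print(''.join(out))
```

Execution trace: 'Y' (except AttributeError) → 'K' (after the try/except). Output: YK

Answer: YK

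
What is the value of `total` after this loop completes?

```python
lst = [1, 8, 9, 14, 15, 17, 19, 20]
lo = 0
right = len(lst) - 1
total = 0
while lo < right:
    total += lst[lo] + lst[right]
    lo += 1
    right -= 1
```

Sum of pairs from ends
`total` takes the values: 0 → 21 → 48 → 74 → 103

Answer: 103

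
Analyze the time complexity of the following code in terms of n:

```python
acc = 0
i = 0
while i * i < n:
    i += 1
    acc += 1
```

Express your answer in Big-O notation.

Each loop level contributes: √n. Multiplying the contributions gives O(√n).

Answer: O(√n)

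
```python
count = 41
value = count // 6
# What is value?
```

Trace:
`count = 41` → count = 41
`value = count // 6` → value = 6
So value = 6

Answer: 6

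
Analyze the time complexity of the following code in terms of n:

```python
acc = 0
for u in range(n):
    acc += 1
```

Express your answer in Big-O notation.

Each loop level contributes: n. Multiplying the contributions gives O(n).

Answer: O(n)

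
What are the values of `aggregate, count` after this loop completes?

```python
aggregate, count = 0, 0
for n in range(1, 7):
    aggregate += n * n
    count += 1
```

Sum of squares and count
`aggregate, count` takes the values: (0, 0) → (1, 0) → (1, 1) → (5, 1) → (5, 2) → (14, 2) → (14, 3) → (30, 3) → (30, 4) → (55, 4) → (55, 5) → (91, 5) → (91, 6)

Answer: 91, 6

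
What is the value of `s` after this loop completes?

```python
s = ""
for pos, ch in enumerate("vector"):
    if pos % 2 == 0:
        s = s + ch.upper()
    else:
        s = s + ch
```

Uppercase even positions in 'vector'
`s` takes the values: "" → "V" → "Ve" → "VeC" → "VeCt" → "VeCtO" → "VeCtOr"

Answer: "VeCtOr"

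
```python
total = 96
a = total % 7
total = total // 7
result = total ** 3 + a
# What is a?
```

Trace:
`total = 96` → total = 96
`a = total % 7` → a = 5
`total = total // 7` → total = 13
`result = total ** 3 + a` → result = 2202
So a = 5

Answer: 5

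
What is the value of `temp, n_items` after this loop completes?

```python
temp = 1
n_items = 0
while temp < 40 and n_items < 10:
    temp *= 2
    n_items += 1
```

Double until >= 40 or 10 iterations
`temp, n_items` takes the values: (1, 0) → (2, 0) → (2, 1) → (4, 1) → (4, 2) → (8, 2) → (8, 3) → (16, 3) → (16, 4) → (32, 4) → (32, 5) → (64, 5) → (64, 6)

Answer: 64, 6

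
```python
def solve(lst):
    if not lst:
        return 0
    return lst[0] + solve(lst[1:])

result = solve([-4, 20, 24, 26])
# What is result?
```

(-4) + 20 + 24 + 26 + 0 = 66

Answer: 66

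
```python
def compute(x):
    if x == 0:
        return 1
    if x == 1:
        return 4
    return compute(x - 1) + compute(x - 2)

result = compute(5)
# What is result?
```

Build up from base cases: compute(0)=1, compute(1)=4, compute(2)=5, compute(3)=9, compute(4)=14, compute(5)=23

Answer: 23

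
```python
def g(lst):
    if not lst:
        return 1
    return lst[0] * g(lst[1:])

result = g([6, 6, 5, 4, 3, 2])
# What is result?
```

Product over [6, 6, 5, 4, 3, 2] = 6 * 6 * 5 * 4 * 3 * 2 = 4320

Answer: 4320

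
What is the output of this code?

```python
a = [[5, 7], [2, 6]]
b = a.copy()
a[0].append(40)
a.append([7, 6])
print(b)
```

Key concept: shallow copy with nested lists.
Step by step:
`a = [[5, 7], [2, 6]]` → a = [[5, 7], [2, 6]]
`b = a.copy()` → b = [[5, 7], [2, 6]]
`a[0].append(40)` → a = [[5, 7, 40], [2, 6]]; b = [[5, 7, 40], [2, 6]]
`a.append([7, 6])` → a = [[5, 7, 40], [2, 6], [7, 6]]
`print(b)` → prints [[5, 7, 40], [2, 6]]

Answer: [[5, 7, 40], [2, 6]]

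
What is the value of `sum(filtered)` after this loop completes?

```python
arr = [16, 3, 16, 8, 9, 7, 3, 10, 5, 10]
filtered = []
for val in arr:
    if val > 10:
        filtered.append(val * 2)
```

Sum of doubled values > 10
`filtered` takes the values: [] → [32] → [32, 32]
So `sum(filtered)` = 64

Answer: 64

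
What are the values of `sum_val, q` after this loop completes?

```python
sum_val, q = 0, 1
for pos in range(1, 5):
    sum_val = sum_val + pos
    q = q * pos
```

Sum and factorial of 1 to 4
`sum_val, q` takes the values: (0, 1) → (1, 1) → (3, 1) → (3, 2) → (6, 2) → (6, 6) → (10, 6) → (10, 24)

Answer: 10, 24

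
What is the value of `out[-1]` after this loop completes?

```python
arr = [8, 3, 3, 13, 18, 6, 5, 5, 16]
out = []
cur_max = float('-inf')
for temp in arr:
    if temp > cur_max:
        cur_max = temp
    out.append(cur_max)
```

Running max ends at 18
`out` takes the values: [] → [8] → [8, 8] → [8, 8, 8] → [8, 8, 8, 13] → [8, 8, 8, 13, 18] → [8, 8, 8, 13, 18, 18] → [8, 8, 8, 13, 18, 18, 18] → [8, 8, 8, 13, 18, 18, 18, 18] → [8, 8, 8, 13, 18, 18, 18, 18, 18]
So `out[-1]` = 18

Answer: 18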